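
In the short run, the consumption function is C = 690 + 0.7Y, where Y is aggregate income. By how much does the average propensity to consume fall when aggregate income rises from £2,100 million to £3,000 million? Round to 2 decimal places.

ΔAPC = 0.10

At Y = 2100: C = 690 + 0.7(2100) = 2160, APC = 2160/2100 = 1.029
At Y = 3000: C = 2790, APC = 2790/3000 = 0.930
Fall in APC = 1.029 − 0.930 = 0.099 ≈ 0.10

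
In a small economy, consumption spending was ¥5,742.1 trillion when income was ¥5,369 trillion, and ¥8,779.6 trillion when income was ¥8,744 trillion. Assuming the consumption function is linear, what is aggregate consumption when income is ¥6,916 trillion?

MPC = (8779.6 − 5742.1)/(8744 − 5369) = 3037.5/3375 = 0.9
a = 5742.1 − 0.9(5369) = 5742.1 − 4832.1 = 910
C = 910 + 0.9(6916) = 910 + 6224.4 = 7134.4

C = 7134.4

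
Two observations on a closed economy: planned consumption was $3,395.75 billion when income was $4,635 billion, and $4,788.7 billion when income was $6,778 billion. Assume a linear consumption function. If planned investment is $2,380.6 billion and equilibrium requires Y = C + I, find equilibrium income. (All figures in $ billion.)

MPC = (4788.7 − 3395.75)/(6778 − 4635) = 1392.95/2143 = 0.65
a = 3395.75 − 0.65(4635) = 383
Equilibrium: Y = 383 + 0.65Y + 2380.6
0.35Y = 2763.6, so Y = 2763.6/0.35 = 7896

Y = 7896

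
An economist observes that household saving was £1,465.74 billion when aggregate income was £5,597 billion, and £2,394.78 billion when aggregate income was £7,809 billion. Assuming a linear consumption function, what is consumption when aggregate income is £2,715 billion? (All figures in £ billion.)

MPS = ΔS/ΔY = (2394.78 − 1465.74)/(7809 − 5597) = 929.04/2212 = 0.42
MPC = 1 − MPS = 0.58
Autonomous saving = 1465.74 − 0.42(5597) = -885, so a = 885
C = 885 + 0.58(2715) = 885 + 1574.7 = 2459.7

C = 2459.7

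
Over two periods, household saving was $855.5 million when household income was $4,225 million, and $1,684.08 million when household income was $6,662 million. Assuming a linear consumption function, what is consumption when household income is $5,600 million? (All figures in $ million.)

MPS = ΔS/ΔY = (1684.08 − 855.5)/(6662 − 4225) = 828.58/2437 = 0.34
MPC = 1 − MPS = 0.66
Autonomous saving = 855.5 − 0.34(4225) = -581, so a = 581
C = 581 + 0.66(5600) = 581 + 3696 = 4277

C = 4277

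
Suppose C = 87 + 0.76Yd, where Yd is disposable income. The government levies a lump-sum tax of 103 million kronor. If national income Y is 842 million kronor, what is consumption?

Yd = Y − T = 842 − 103 = 739
C = 87 + 0.76(739) = 87 + 561.64 = 648.64

C = 648.64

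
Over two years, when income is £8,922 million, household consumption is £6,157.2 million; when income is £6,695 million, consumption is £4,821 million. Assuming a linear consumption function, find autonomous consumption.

a = 804

MPC = ΔC/ΔY = (6157.2 − 4821)/(8922 − 6695) = 1336.2/2227 = 0.6
a = C − MPC·Y = 4821 − 0.6(6695) = 4821 − 4017 = 804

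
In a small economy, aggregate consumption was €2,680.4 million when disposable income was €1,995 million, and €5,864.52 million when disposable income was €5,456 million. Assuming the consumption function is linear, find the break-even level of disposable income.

MPC = (5864.52 − 2680.4)/(5456 − 1995) = 3184.12/3461 = 0.92
a = 2680.4 − 0.92(1995) = 2680.4 − 1835.4 = 845
Break-even: Y = a/(1−MPC) = 845/0.08 = 10562.5

Y = 10562.5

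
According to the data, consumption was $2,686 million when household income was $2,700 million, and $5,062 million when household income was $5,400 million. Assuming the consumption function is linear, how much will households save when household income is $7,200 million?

S = 554

MPC = (5062 − 2686)/(5400 − 2700) = 2376/2700 = 0.88
a = 2686 − 0.88(2700) = 2686 − 2376 = 310
C = 310 + 0.88(7200) = 6646
S = 7200 − 6646 = 554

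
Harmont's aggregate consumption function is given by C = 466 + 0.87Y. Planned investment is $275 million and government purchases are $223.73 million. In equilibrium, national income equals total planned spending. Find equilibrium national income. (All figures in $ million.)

Y = 7421

Y = C + I + G = 466 + 0.87Y + 275 + 223.73
Y − 0.87Y = 964.73
0.13Y = 964.73, so Y = 964.73/0.13 = 7421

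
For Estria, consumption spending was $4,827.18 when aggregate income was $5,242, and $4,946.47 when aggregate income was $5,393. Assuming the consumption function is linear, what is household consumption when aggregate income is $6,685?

C = 5967.15

MPC = (4946.47 − 4827.18)/(5393 − 5242) = 119.29/151 = 0.79
a = 4827.18 − 0.79(5242) = 4827.18 − 4141.18 = 686
C = 686 + 0.79(6685) = 686 + 5281.15 = 5967.15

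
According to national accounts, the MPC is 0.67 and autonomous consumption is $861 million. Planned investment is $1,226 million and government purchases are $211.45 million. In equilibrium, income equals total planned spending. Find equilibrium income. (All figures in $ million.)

Y = 6965

Y = C + I + G = 861 + 0.67Y + 1226 + 211.45
Y − 0.67Y = 2298.45
0.33Y = 2298.45, so Y = 2298.45/0.33 = 6965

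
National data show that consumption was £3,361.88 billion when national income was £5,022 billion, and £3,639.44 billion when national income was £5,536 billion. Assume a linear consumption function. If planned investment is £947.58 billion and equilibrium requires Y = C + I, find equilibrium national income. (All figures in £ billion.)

MPC = (3639.44 − 3361.88)/(5536 − 5022) = 277.56/514 = 0.54
a = 3361.88 − 0.54(5022) = 650
Equilibrium: Y = 650 + 0.54Y + 947.58
0.46Y = 1597.58, so Y = 1597.58/0.46 = 3473

Y = 3473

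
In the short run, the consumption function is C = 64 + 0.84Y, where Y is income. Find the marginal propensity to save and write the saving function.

MPS = 1 − MPC = 1 − 0.84 = 0.16
S = Y − C = -64 + 0.16Y

MPS = 0.16; S = -64 + 0.16Y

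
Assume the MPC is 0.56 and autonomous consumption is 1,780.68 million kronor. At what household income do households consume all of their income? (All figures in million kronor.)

Y = 4047

At break-even, C = Y: 1780.68 + 0.56Y = Y
0.44Y = 1780.68, so Y = 1780.68/0.44 = 4047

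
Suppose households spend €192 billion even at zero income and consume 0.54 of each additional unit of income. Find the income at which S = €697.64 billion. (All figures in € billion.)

Y = 1934

S = Y − C = -192 + 0.46Y
-192 + 0.46Y = 697.64, so 0.46Y = 889.64 and Y = 1934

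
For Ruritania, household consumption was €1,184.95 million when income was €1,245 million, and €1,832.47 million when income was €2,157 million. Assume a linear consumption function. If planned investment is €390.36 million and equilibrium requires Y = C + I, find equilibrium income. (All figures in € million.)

MPC = (1832.47 − 1184.95)/(2157 − 1245) = 647.52/912 = 0.71
a = 1184.95 − 0.71(1245) = 301
Equilibrium: Y = 301 + 0.71Y + 390.36
0.29Y = 691.36, so Y = 691.36/0.29 = 2384

Y = 2384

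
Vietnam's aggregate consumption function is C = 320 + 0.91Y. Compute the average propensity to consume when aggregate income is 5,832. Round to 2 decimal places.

C = 320 + 0.91(5832) = 5627.12
APC = C/Y = 5627.12/5832 = 0.96

APC = 0.96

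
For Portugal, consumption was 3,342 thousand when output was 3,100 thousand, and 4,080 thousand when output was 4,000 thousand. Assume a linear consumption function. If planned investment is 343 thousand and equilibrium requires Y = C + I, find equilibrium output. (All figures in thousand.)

MPC = (4080 − 3342)/(4000 − 3100) = 738/900 = 0.82
a = 3342 − 0.82(3100) = 800
Equilibrium: Y = 800 + 0.82Y + 343
0.18Y = 1143, so Y = 1143/0.18 = 6350

Y = 6350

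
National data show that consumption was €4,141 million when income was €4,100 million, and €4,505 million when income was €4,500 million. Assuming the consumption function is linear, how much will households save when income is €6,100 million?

S = 139

MPC = (4505 − 4141)/(4500 − 4100) = 364/400 = 0.91
a = 4141 − 0.91(4100) = 4141 − 3731 = 410
C = 410 + 0.91(6100) = 5961
S = 6100 − 5961 = 139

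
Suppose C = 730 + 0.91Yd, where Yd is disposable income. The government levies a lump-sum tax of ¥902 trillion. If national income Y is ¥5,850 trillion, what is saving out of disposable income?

S = -284.68

Yd = Y − T = 5850 − 902 = 4948
C = 730 + 0.91(4948) = 730 + 4502.68 = 5232.68
S = Yd − C = 4948 − 5232.68 = -284.68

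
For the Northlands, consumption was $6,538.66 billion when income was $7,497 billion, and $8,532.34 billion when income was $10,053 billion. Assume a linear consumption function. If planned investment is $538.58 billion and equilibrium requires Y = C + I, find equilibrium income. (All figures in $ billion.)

MPC = (8532.34 − 6538.66)/(10053 − 7497) = 1993.68/2556 = 0.78
a = 6538.66 − 0.78(7497) = 691
Equilibrium: Y = 691 + 0.78Y + 538.58
0.22Y = 1229.58, so Y = 1229.58/0.22 = 5589

Y = 5589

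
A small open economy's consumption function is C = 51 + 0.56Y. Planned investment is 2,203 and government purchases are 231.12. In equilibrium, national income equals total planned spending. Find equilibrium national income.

Y = C + I + G = 51 + 0.56Y + 2203 + 231.12
Y − 0.56Y = 2485.12
0.44Y = 2485.12, so Y = 2485.12/0.44 = 5648

Y = 5648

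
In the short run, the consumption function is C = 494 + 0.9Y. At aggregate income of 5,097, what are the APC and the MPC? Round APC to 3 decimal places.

APC = 0.997; MPC = 0.9

MPC = 0.9 (the slope of the consumption function)
C = 494 + 0.9(5097) = 5081.3, so APC = 5081.3/5097 = 0.997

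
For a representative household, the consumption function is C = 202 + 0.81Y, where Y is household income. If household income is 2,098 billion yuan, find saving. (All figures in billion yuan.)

S = 196.62

C = 202 + 0.81(2098) = 202 + 1699.38 = 1901.38
S = Y − C = 2098 − 1901.38 = 196.62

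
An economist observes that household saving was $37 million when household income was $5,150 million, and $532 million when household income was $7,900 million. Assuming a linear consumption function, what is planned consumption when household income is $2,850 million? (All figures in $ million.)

C = 3227

MPS = ΔS/ΔY = (532 − 37)/(7900 − 5150) = 495/2750 = 0.18
MPC = 1 − MPS = 0.82
Autonomous saving = 37 − 0.18(5150) = -890, so a = 890
C = 890 + 0.82(2850) = 890 + 2337 = 3227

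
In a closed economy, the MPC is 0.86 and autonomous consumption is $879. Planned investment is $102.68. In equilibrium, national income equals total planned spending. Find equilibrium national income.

Y = C + I = 879 + 0.86Y + 102.68
Y − 0.86Y = 981.68
0.14Y = 981.68, so Y = 981.68/0.14 = 7012

Y = 7012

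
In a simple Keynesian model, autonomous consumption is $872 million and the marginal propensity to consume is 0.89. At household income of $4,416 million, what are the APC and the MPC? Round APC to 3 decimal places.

MPC = 0.89 (the slope of the consumption function)
C = 872 + 0.89(4416) = 4802.24, so APC = 4802.24/4416 = 1.087

APC = 1.087; MPC = 0.89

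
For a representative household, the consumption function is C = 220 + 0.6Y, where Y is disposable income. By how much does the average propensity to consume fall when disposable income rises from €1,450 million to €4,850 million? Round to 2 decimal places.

ΔAPC = 0.11

At Y = 1450: C = 220 + 0.6(1450) = 1090, APC = 1090/1450 = 0.752
At Y = 4850: C = 3130, APC = 3130/4850 = 0.645
Fall in APC = 0.752 − 0.645 = 0.107 ≈ 0.11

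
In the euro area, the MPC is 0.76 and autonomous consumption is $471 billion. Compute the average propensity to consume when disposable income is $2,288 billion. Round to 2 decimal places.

APC = 0.97

C = 471 + 0.76(2288) = 2209.88
APC = C/Y = 2209.88/2288 = 0.97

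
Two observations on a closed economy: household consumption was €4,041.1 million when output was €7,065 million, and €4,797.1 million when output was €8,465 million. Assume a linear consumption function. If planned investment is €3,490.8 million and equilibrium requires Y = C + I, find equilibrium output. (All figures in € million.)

MPC = (4797.1 − 4041.1)/(8465 − 7065) = 756/1400 = 0.54
a = 4041.1 − 0.54(7065) = 226
Equilibrium: Y = 226 + 0.54Y + 3490.8
0.46Y = 3716.8, so Y = 3716.8/0.46 = 8080

Y = 8080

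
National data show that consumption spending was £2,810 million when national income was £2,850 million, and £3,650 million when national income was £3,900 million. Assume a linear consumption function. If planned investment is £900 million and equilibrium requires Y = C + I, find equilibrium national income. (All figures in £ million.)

MPC = (3650 − 2810)/(3900 − 2850) = 840/1050 = 0.8
a = 2810 − 0.8(2850) = 530
Equilibrium: Y = 530 + 0.8Y + 900
0.2Y = 1430, so Y = 1430/0.2 = 7150

Y = 7150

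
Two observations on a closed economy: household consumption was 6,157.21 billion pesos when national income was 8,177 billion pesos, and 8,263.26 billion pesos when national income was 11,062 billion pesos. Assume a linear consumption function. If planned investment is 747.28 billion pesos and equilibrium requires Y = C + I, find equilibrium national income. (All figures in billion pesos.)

MPC = (8263.26 − 6157.21)/(11062 − 8177) = 2106.05/2885 = 0.73
a = 6157.21 − 0.73(8177) = 188
Equilibrium: Y = 188 + 0.73Y + 747.28
0.27Y = 935.28, so Y = 935.28/0.27 = 3464

Y = 3464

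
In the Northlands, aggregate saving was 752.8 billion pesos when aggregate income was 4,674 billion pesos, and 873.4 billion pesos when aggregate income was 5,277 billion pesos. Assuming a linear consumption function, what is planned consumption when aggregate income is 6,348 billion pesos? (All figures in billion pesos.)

C = 5260.4

MPS = ΔS/ΔY = (873.4 − 752.8)/(5277 − 4674) = 120.6/603 = 0.2
MPC = 1 − MPS = 0.8
Autonomous saving = 752.8 − 0.2(4674) = -182, so a = 182
C = 182 + 0.8(6348) = 182 + 5078.4 = 5260.4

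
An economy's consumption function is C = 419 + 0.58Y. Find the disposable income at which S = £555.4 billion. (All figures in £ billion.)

S = Y − C = -419 + 0.42Y
-419 + 0.42Y = 555.4, so 0.42Y = 974.4 and Y = 2320

Y = 2320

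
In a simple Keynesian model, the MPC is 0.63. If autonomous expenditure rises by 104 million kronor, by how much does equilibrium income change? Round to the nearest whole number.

ΔY ≈ 281

The multiplier is 1/(1 − MPC) = 1/0.37.
ΔY = 104/0.37 = 281.08 ≈ 281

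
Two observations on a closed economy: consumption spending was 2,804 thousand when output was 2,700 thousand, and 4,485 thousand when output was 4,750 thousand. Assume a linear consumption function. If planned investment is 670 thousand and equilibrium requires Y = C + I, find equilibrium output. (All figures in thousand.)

Y = 7000

MPC = (4485 − 2804)/(4750 − 2700) = 1681/2050 = 0.82
a = 2804 − 0.82(2700) = 590
Equilibrium: Y = 590 + 0.82Y + 670
0.18Y = 1260, so Y = 1260/0.18 = 7000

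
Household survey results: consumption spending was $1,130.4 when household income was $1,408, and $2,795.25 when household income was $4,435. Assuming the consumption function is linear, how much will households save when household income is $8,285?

S = 3372.25

MPC = (2795.25 − 1130.4)/(4435 − 1408) = 1664.85/3027 = 0.55
a = 1130.4 − 0.55(1408) = 1130.4 − 774.4 = 356
C = 356 + 0.55(8285) = 4912.75
S = 8285 − 4912.75 = 3372.25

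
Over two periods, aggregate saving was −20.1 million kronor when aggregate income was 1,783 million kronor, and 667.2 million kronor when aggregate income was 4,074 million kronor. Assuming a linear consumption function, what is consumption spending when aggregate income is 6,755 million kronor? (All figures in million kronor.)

MPS = ΔS/ΔY = (667.2 − (-20.1))/(4074 − 1783) = 687.3/2291 = 0.3
MPC = 1 − MPS = 0.7
Autonomous saving = -20.1 − 0.3(1783) = -555, so a = 555
C = 555 + 0.7(6755) = 555 + 4728.5 = 5283.5

C = 5283.5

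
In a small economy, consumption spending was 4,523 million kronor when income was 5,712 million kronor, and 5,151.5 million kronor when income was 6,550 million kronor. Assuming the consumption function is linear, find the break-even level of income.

Y = 956

MPC = (5151.5 − 4523)/(6550 − 5712) = 628.5/838 = 0.75
a = 4523 − 0.75(5712) = 4523 − 4284 = 239
Break-even: Y = a/(1−MPC) = 239/0.25 = 956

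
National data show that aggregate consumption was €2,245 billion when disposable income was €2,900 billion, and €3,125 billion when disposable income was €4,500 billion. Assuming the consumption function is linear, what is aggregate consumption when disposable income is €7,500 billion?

C = 4775

MPC = (3125 − 2245)/(4500 − 2900) = 880/1600 = 0.55
a = 2245 − 0.55(2900) = 2245 − 1595 = 650
C = 650 + 0.55(7500) = 650 + 4125 = 4775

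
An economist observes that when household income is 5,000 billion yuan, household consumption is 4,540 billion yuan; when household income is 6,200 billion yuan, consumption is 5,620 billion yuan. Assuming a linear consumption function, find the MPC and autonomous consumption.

MPC = ΔC/ΔY = (5620 − 4540)/(6200 − 5000) = 1080/1200 = 0.9
a = C − MPC·Y = 4540 − 0.9(5000) = 4540 − 4500 = 40

MPC = 0.9; a = 40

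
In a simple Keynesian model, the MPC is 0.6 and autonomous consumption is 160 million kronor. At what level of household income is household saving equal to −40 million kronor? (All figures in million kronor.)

Y = 300

S = Y − C = -160 + 0.4Y
-160 + 0.4Y = -40, so 0.4Y = 120 and Y = 300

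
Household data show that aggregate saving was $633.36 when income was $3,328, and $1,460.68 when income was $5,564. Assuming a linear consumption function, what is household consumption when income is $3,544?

C = 2830.72

MPS = ΔS/ΔY = (1460.68 − 633.36)/(5564 − 3328) = 827.32/2236 = 0.37
MPC = 1 − MPS = 0.63
Autonomous saving = 633.36 − 0.37(3328) = -598, so a = 598
C = 598 + 0.63(3544) = 598 + 2232.72 = 2830.72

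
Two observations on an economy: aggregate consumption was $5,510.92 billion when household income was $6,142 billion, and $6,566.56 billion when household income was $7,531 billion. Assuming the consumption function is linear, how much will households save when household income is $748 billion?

MPC = (6566.56 − 5510.92)/(7531 − 6142) = 1055.64/1389 = 0.76
a = 5510.92 − 0.76(6142) = 5510.92 − 4667.92 = 843
C = 843 + 0.76(748) = 1411.48
S = 748 − 1411.48 = -663.48

S = -663.48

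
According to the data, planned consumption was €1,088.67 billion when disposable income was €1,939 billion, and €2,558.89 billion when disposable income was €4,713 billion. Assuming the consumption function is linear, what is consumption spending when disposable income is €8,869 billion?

MPC = (2558.89 − 1088.67)/(4713 − 1939) = 1470.22/2774 = 0.53
a = 1088.67 − 0.53(1939) = 1088.67 − 1027.67 = 61
C = 61 + 0.53(8869) = 61 + 4700.57 = 4761.57

C = 4761.57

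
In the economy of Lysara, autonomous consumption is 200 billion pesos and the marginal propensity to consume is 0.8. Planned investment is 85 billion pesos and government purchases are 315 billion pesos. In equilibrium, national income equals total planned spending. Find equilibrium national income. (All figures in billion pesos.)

Y = 3000

Y = C + I + G = 200 + 0.8Y + 85 + 315
Y − 0.8Y = 600
0.2Y = 600, so Y = 600/0.2 = 3000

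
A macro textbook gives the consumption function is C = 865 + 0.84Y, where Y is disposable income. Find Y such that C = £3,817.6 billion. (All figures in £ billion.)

Y = 3515

865 + 0.84Y = 3817.6
0.84Y = 2952.6, so Y = 2952.6/0.84 = 3515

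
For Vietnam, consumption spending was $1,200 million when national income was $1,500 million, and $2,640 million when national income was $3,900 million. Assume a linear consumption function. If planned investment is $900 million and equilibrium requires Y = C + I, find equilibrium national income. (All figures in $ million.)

MPC = (2640 − 1200)/(3900 − 1500) = 1440/2400 = 0.6
a = 1200 − 0.6(1500) = 300
Equilibrium: Y = 300 + 0.6Y + 900
0.4Y = 1200, so Y = 1200/0.4 = 3000

Y = 3000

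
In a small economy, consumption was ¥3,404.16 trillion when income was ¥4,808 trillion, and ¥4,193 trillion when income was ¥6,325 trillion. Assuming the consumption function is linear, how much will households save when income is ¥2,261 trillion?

S = 181.28

MPC = (4193 − 3404.16)/(6325 − 4808) = 788.84/1517 = 0.52
a = 3404.16 − 0.52(4808) = 3404.16 − 2500.16 = 904
C = 904 + 0.52(2261) = 2079.72
S = 2261 − 2079.72 = 181.28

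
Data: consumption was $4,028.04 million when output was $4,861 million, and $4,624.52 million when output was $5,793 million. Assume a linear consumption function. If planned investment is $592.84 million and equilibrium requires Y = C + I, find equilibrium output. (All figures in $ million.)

Y = 4194

MPC = (4624.52 − 4028.04)/(5793 − 4861) = 596.48/932 = 0.64
a = 4028.04 − 0.64(4861) = 917
Equilibrium: Y = 917 + 0.64Y + 592.84
0.36Y = 1509.84, so Y = 1509.84/0.36 = 4194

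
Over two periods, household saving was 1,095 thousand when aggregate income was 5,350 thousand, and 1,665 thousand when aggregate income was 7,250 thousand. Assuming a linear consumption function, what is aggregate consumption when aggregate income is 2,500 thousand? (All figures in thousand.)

MPS = ΔS/ΔY = (1665 − 1095)/(7250 − 5350) = 570/1900 = 0.3
MPC = 1 − MPS = 0.7
Autonomous saving = 1095 − 0.3(5350) = -510, so a = 510
C = 510 + 0.7(2500) = 510 + 1750 = 2260

C = 2260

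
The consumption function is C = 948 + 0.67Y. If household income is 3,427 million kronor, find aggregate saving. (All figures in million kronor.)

S = 182.91

C = 948 + 0.67(3427) = 948 + 2296.09 = 3244.09
S = Y − C = 3427 − 3244.09 = 182.91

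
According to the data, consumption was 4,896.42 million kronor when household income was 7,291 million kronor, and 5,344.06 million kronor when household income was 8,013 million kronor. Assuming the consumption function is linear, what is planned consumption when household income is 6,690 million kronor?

C = 4523.8

MPC = (5344.06 − 4896.42)/(8013 − 7291) = 447.64/722 = 0.62
a = 4896.42 − 0.62(7291) = 4896.42 − 4520.42 = 376
C = 376 + 0.62(6690) = 376 + 4147.8 = 4523.8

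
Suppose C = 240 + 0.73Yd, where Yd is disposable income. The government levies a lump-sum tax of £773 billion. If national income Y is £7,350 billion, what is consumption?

Yd = Y − T = 7350 − 773 = 6577
C = 240 + 0.73(6577) = 240 + 4801.21 = 5041.21

C = 5041.21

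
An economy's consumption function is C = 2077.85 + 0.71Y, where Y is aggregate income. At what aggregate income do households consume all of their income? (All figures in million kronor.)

Y = 7165

At break-even, C = Y: 2077.85 + 0.71Y = Y
0.29Y = 2077.85, so Y = 2077.85/0.29 = 7165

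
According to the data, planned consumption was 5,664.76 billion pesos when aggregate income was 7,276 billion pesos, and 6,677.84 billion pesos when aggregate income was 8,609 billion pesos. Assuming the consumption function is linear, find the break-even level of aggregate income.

Y = 562.5

MPC = (6677.84 − 5664.76)/(8609 − 7276) = 1013.08/1333 = 0.76
a = 5664.76 − 0.76(7276) = 5664.76 − 5529.76 = 135
Break-even: Y = a/(1−MPC) = 135/0.24 = 562.5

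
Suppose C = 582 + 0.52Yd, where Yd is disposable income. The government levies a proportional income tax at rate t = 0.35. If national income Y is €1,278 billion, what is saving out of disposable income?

S = -183.264

Yd = (1 − 0.35)(1278) = 0.65(1278) = 830.7
C = 582 + 0.52(830.7) = 582 + 431.964 = 1013.964
S = Yd − C = 830.7 − 1013.964 = -183.264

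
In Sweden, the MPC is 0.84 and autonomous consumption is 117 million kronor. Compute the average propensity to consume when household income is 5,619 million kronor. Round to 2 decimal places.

APC = 0.86

C = 117 + 0.84(5619) = 4836.96
APC = C/Y = 4836.96/5619 = 0.86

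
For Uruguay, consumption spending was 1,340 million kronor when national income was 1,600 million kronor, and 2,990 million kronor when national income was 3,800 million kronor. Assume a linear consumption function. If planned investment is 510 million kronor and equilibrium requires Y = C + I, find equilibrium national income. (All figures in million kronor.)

Y = 2600

MPC = (2990 − 1340)/(3800 − 1600) = 1650/2200 = 0.75
a = 1340 − 0.75(1600) = 140
Equilibrium: Y = 140 + 0.75Y + 510
0.25Y = 650, so Y = 650/0.25 = 2600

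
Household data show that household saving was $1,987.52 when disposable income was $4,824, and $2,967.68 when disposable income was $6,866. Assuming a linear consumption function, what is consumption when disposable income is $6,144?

C = 3522.88

MPS = ΔS/ΔY = (2967.68 − 1987.52)/(6866 − 4824) = 980.16/2042 = 0.48
MPC = 1 − MPS = 0.52
Autonomous saving = 1987.52 − 0.48(4824) = -328, so a = 328
C = 328 + 0.52(6144) = 328 + 3194.88 = 3522.88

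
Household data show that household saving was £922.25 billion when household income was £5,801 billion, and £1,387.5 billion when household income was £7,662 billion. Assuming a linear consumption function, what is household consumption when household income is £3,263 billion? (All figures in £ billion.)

C = 2975.25

MPS = ΔS/ΔY = (1387.5 − 922.25)/(7662 − 5801) = 465.25/1861 = 0.25
MPC = 1 − MPS = 0.75
Autonomous saving = 922.25 − 0.25(5801) = -528, so a = 528
C = 528 + 0.75(3263) = 528 + 2447.25 = 2975.25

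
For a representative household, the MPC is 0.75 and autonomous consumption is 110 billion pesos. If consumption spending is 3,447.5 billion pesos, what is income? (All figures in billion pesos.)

110 + 0.75Y = 3447.5
0.75Y = 3337.5, so Y = 3337.5/0.75 = 4450

Y = 4450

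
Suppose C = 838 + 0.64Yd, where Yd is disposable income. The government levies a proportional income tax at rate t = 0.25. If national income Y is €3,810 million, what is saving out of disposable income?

S = 190.7

Yd = (1 − 0.25)(3810) = 0.75(3810) = 2857.5
C = 838 + 0.64(2857.5) = 838 + 1828.8 = 2666.8
S = Yd − C = 2857.5 − 2666.8 = 190.7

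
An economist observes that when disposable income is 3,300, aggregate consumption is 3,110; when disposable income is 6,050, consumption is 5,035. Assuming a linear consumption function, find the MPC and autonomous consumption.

MPC = ΔC/ΔY = (5035 − 3110)/(6050 − 3300) = 1925/2750 = 0.7
a = C − MPC·Y = 3110 − 0.7(3300) = 3110 − 2310 = 800

MPC = 0.7; a = 800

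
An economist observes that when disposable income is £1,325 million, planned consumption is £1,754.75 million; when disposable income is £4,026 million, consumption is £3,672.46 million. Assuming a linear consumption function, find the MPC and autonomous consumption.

MPC = ΔC/ΔY = (3672.46 − 1754.75)/(4026 − 1325) = 1917.71/2701 = 0.71
a = C − MPC·Y = 1754.75 − 0.71(1325) = 1754.75 − 940.75 = 814

MPC = 0.71; a = 814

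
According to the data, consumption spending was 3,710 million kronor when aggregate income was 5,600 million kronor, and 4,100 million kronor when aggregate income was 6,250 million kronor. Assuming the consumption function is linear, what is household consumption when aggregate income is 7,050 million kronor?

MPC = (4100 − 3710)/(6250 − 5600) = 390/650 = 0.6
a = 3710 − 0.6(5600) = 3710 − 3360 = 350
C = 350 + 0.6(7050) = 350 + 4230 = 4580

C = 4580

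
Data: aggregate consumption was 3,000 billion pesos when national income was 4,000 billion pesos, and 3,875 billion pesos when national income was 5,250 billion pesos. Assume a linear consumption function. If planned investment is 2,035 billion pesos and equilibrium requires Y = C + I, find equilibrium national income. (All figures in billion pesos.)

Y = 7450

MPC = (3875 − 3000)/(5250 − 4000) = 875/1250 = 0.7
a = 3000 − 0.7(4000) = 200
Equilibrium: Y = 200 + 0.7Y + 2035
0.3Y = 2235, so Y = 2235/0.3 = 7450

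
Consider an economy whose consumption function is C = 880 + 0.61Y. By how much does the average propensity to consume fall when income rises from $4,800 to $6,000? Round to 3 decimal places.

At Y = 4800: C = 880 + 0.61(4800) = 3808, APC = 3808/4800 = 0.7933
At Y = 6000: C = 4540, APC = 4540/6000 = 0.7567
Fall in APC = 0.7933 − 0.7567 = 0.0366 ≈ 0.037

ΔAPC = 0.037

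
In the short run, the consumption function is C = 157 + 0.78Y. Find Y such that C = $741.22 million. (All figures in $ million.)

157 + 0.78Y = 741.22
0.78Y = 584.22, so Y = 584.22/0.78 = 749

Y = 749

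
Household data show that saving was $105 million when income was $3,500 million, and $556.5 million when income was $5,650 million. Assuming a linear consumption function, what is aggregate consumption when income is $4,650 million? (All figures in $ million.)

C = 4303.5

MPS = ΔS/ΔY = (556.5 − 105)/(5650 − 3500) = 451.5/2150 = 0.21
MPC = 1 − MPS = 0.79
Autonomous saving = 105 − 0.21(3500) = -630, so a = 630
C = 630 + 0.79(4650) = 630 + 3673.5 = 4303.5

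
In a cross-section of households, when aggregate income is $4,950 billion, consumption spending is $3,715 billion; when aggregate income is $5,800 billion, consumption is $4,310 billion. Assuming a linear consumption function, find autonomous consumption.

a = 250

MPC = ΔC/ΔY = (4310 − 3715)/(5800 − 4950) = 595/850 = 0.7
a = C − MPC·Y = 3715 − 0.7(4950) = 3715 − 3465 = 250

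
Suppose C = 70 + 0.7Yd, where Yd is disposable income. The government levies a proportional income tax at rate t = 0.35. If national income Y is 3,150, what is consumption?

C = 1503.25

Yd = (1 − 0.35)(3150) = 0.65(3150) = 2047.5
C = 70 + 0.7(2047.5) = 70 + 1433.25 = 1503.25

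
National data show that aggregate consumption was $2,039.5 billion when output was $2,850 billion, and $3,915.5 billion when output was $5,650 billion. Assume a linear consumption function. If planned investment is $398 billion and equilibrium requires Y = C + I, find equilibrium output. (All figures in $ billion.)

Y = 1600

MPC = (3915.5 − 2039.5)/(5650 − 2850) = 1876/2800 = 0.67
a = 2039.5 − 0.67(2850) = 130
Equilibrium: Y = 130 + 0.67Y + 398
0.33Y = 528, so Y = 528/0.33 = 1600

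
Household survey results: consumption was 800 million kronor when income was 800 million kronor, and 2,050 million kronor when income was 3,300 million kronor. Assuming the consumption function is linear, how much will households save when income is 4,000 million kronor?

S = 1600

MPC = (2050 − 800)/(3300 − 800) = 1250/2500 = 0.5
a = 800 − 0.5(800) = 800 − 400 = 400
C = 400 + 0.5(4000) = 2400
S = 4000 − 2400 = 1600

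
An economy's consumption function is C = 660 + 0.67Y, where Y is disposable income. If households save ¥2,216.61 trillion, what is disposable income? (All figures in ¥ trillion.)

S = Y − C = -660 + 0.33Y
-660 + 0.33Y = 2216.61, so 0.33Y = 2876.61 and Y = 8717

Y = 8717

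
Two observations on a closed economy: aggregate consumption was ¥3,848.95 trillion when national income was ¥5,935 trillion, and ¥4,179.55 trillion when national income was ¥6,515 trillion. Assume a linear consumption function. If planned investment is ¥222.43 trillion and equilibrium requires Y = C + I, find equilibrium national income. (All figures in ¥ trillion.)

Y = 1601

MPC = (4179.55 − 3848.95)/(6515 − 5935) = 330.6/580 = 0.57
a = 3848.95 − 0.57(5935) = 466
Equilibrium: Y = 466 + 0.57Y + 222.43
0.43Y = 688.43, so Y = 688.43/0.43 = 1601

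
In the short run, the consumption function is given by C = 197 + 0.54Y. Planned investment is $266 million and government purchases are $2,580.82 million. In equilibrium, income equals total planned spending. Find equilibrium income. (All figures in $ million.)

Y = 6617

Y = C + I + G = 197 + 0.54Y + 266 + 2580.82
Y − 0.54Y = 3043.82
0.46Y = 3043.82, so Y = 3043.82/0.46 = 6617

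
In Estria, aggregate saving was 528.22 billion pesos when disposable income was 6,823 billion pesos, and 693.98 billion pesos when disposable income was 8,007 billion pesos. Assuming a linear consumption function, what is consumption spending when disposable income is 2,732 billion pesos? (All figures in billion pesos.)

C = 2776.52

MPS = ΔS/ΔY = (693.98 − 528.22)/(8007 − 6823) = 165.76/1184 = 0.14
MPC = 1 − MPS = 0.86
Autonomous saving = 528.22 − 0.14(6823) = -427, so a = 427
C = 427 + 0.86(2732) = 427 + 2349.52 = 2776.52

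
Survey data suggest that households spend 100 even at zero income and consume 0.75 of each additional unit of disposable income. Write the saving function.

S = Y − C = Y − (100 + 0.75Y) = -100 + (1 − 0.75)Y

S = -100 + 0.25Y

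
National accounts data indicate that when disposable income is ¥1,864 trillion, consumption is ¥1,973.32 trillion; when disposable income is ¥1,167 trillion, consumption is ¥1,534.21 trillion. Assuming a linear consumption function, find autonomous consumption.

a = 799

MPC = ΔC/ΔY = (1973.32 − 1534.21)/(1864 − 1167) = 439.11/697 = 0.63
a = C − MPC·Y = 1534.21 − 0.63(1167) = 1534.21 − 735.21 = 799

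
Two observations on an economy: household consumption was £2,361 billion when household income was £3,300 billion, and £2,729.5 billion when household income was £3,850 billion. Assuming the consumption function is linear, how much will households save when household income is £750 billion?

S = 97.5

MPC = (2729.5 − 2361)/(3850 − 3300) = 368.5/550 = 0.67
a = 2361 − 0.67(3300) = 2361 − 2211 = 150
C = 150 + 0.67(750) = 652.5
S = 750 − 652.5 = 97.5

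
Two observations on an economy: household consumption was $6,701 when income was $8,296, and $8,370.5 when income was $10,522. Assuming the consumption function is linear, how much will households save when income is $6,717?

S = 1200.25

MPC = (8370.5 − 6701)/(10522 − 8296) = 1669.5/2226 = 0.75
a = 6701 − 0.75(8296) = 6701 − 6222 = 479
C = 479 + 0.75(6717) = 5516.75
S = 6717 − 5516.75 = 1200.25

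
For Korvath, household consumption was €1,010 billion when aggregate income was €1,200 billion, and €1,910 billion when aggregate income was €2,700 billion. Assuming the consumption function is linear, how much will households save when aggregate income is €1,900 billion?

MPC = (1910 − 1010)/(2700 − 1200) = 900/1500 = 0.6
a = 1010 − 0.6(1200) = 1010 − 720 = 290
C = 290 + 0.6(1900) = 1430
S = 1900 − 1430 = 470

S = 470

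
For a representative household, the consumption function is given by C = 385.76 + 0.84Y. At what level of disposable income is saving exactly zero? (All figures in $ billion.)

At break-even, C = Y: 385.76 + 0.84Y = Y
0.16Y = 385.76, so Y = 385.76/0.16 = 2411

Y = 2411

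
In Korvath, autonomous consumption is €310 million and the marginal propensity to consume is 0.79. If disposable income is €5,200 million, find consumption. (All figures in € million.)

C = 310 + 0.79(5200) = 310 + 4108 = 4418

C = 4418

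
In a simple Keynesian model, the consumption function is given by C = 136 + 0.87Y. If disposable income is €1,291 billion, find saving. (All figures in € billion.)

C = 136 + 0.87(1291) = 136 + 1123.17 = 1259.17
S = Y − C = 1291 − 1259.17 = 31.83

S = 31.83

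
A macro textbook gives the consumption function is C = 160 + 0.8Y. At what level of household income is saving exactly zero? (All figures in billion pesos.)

At break-even, C = Y: 160 + 0.8Y = Y
0.2Y = 160, so Y = 160/0.2 = 800

Y = 800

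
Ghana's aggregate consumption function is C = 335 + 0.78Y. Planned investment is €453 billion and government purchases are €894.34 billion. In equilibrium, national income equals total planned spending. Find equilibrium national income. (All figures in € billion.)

Y = 7647

Y = C + I + G = 335 + 0.78Y + 453 + 894.34
Y − 0.78Y = 1682.34
0.22Y = 1682.34, so Y = 1682.34/0.22 = 7647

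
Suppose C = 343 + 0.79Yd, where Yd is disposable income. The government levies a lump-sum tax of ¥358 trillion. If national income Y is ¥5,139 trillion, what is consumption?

Yd = Y − T = 5139 − 358 = 4781
C = 343 + 0.79(4781) = 343 + 3776.99 = 4119.99

C = 4119.99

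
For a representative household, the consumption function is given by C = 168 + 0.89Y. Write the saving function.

S = -168 + 0.11Y

S = Y − C = Y − (168 + 0.89Y) = -168 + (1 − 0.89)Y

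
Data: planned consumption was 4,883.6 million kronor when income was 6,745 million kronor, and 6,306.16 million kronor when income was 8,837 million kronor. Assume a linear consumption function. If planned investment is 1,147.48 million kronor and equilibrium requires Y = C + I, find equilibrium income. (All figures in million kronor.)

MPC = (6306.16 − 4883.6)/(8837 − 6745) = 1422.56/2092 = 0.68
a = 4883.6 − 0.68(6745) = 297
Equilibrium: Y = 297 + 0.68Y + 1147.48
0.32Y = 1444.48, so Y = 1444.48/0.32 = 4514

Y = 4514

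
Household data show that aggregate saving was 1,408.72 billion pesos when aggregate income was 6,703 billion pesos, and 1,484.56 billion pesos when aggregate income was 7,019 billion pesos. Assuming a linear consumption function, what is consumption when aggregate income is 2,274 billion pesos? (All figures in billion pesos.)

C = 1928.24

MPS = ΔS/ΔY = (1484.56 − 1408.72)/(7019 − 6703) = 75.84/316 = 0.24
MPC = 1 − MPS = 0.76
Autonomous saving = 1408.72 − 0.24(6703) = -200, so a = 200
C = 200 + 0.76(2274) = 200 + 1728.24 = 1928.24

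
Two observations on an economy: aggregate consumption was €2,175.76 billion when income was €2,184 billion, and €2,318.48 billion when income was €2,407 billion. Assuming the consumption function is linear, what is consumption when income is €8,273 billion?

C = 6072.72

MPC = (2318.48 − 2175.76)/(2407 − 2184) = 142.72/223 = 0.64
a = 2175.76 − 0.64(2184) = 2175.76 − 1397.76 = 778
C = 778 + 0.64(8273) = 778 + 5294.72 = 6072.72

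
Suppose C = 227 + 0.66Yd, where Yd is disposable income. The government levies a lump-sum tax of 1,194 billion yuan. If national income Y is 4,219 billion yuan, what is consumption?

Yd = Y − T = 4219 − 1194 = 3025
C = 227 + 0.66(3025) = 227 + 1996.5 = 2223.5

C = 2223.5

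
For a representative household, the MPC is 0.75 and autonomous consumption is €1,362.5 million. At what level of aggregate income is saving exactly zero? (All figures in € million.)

Y = 5450

At break-even, C = Y: 1362.5 + 0.75Y = Y
0.25Y = 1362.5, so Y = 1362.5/0.25 = 5450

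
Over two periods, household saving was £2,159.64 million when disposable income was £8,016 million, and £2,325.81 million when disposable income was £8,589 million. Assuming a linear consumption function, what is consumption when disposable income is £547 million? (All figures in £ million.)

MPS = ΔS/ΔY = (2325.81 − 2159.64)/(8589 − 8016) = 166.17/573 = 0.29
MPC = 1 − MPS = 0.71
Autonomous saving = 2159.64 − 0.29(8016) = -165, so a = 165
C = 165 + 0.71(547) = 165 + 388.37 = 553.37

C = 553.37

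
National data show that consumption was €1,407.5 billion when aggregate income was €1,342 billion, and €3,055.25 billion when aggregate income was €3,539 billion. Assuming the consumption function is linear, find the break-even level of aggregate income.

Y = 1604

MPC = (3055.25 − 1407.5)/(3539 − 1342) = 1647.75/2197 = 0.75
a = 1407.5 − 0.75(1342) = 1407.5 − 1006.5 = 401
Break-even: Y = a/(1−MPC) = 401/0.25 = 1604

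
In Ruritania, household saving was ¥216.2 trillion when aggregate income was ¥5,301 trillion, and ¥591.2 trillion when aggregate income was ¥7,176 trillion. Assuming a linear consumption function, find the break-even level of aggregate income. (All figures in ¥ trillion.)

Y = 4220

MPS = ΔS/ΔY = (591.2 − 216.2)/(7176 − 5301) = 375/1875 = 0.2
MPC = 1 − MPS = 0.8
From S(5301) = 216.2: −a + 0.2(5301) = 216.2, so a = 1060.2 − 216.2 = 844
Break-even (S = 0): Y = a/MPS = 844/0.2 = 4220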